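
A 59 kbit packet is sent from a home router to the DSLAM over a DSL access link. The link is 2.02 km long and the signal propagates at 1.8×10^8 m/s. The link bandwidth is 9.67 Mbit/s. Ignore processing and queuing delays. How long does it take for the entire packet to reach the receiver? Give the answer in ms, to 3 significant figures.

L = 59000 bits.
Transmission delay = L/R = 59000 / 9670000 = 6.10134 ms.
Propagation delay = d/s = 2020 m / 180000000 m/s = 0.0112222 ms.
Total = 6.11 ms.

6.11 ms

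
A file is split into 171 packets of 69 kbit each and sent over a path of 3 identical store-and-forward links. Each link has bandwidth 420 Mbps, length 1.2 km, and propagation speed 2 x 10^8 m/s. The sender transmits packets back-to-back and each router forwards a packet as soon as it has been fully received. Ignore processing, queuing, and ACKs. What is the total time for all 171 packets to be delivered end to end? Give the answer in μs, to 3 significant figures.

28400 μs

Per-hop transmission t_tx = L/R = 69000/420000000 = 164.286 μs.
Per-hop propagation t_prop = 1200/200000000 = 6 μs.
Pipeline fill: first packet needs 3·t_tx to clear all hops; remaining 170 packets each add one t_tx.
Total = (3+171-1)·t_tx + 3·t_prop = 173·164.286 + 3·6 = 28400 μs.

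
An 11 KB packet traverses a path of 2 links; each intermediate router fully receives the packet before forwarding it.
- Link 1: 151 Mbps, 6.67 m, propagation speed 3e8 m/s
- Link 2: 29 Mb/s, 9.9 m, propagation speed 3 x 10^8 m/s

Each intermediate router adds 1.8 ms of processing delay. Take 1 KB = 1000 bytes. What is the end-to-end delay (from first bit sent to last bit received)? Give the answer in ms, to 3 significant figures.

5.42 ms

L = 88000 bits.
Transmission delays (L/R per hop): 0.582781, 3.03448 ms; sum = 3.61726 ms.
Propagation delays (d/s per hop): 2.22333e-05, 3.3e-05 ms; sum = 5.52333e-05 ms.
Processing at 1 router(s): 1 × 1.8 ms = 1.8 ms.
End-to-end = 5.42 ms.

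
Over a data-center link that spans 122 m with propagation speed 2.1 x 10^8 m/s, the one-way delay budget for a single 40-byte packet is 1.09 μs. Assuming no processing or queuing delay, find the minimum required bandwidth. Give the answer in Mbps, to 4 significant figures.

L = 320 bits.
Propagation delay = 122 / 210000000 = 0.580952 μs.
Transmission budget = 1.09 − 0.580952 = 0.509048 μs.
R ≥ L / t_tx = 320 bits / 5.09048e-07 s = 628.6 Mbps.

628.6 Mbps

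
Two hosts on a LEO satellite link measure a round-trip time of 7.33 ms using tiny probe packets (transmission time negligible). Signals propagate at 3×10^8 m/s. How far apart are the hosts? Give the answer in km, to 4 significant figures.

1100 km

One-way propagation = RTT/2 = 3.665 ms.
d = s × t = 300000000 × 0.003665 = 1100 km.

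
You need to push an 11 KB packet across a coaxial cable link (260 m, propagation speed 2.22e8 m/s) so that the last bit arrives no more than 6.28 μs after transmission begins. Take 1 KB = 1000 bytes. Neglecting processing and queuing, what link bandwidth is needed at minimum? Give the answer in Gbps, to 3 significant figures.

L = 88000 bits.
Propagation delay = 260 / 2.22e+08 = 1.17117 μs.
Transmission budget = 6.28 − 1.17117 = 5.10883 μs.
R ≥ L / t_tx = 88000 bits / 5.10883e-06 s = 17.2 Gbps.

17.2 Gbps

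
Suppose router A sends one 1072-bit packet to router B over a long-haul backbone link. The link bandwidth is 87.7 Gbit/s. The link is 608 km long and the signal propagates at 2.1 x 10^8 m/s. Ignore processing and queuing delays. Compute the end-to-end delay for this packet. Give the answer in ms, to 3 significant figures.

Transmission delay = L/R = 1072 / 87700000000 = 1.22235e-05 ms.
Propagation delay = d/s = 608000 m / 210000000 m/s = 2.89524 ms.
Total = 2.90 ms.

2.90 ms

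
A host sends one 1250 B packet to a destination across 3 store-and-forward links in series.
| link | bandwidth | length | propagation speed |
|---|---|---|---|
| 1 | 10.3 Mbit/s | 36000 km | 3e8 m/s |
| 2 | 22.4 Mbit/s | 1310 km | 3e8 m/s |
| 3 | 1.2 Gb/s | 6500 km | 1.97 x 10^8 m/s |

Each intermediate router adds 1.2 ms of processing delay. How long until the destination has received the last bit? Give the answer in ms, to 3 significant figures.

L = 1250 × 8 = 10000 bits.
Transmission delays (L/R per hop): 0.970874, 0.446429, 0.00833333 ms; sum = 1.42564 ms.
Propagation delays (d/s per hop): 120, 4.36667, 32.9949 ms; sum = 157.362 ms.
Processing at 2 router(s): 2 × 1.2 ms = 2.4 ms.
End-to-end = 161 ms.

161 ms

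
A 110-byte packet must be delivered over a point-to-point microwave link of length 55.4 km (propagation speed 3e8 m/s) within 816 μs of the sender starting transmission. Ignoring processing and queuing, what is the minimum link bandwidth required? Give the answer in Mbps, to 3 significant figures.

1.39 Mbps

L = 880 bits.
Propagation delay = 55400 / 300000000 = 184.667 μs.
Transmission budget = 816 − 184.667 = 631.333 μs.
R ≥ L / t_tx = 880 bits / 0.000631333 s = 1.39 Mbps.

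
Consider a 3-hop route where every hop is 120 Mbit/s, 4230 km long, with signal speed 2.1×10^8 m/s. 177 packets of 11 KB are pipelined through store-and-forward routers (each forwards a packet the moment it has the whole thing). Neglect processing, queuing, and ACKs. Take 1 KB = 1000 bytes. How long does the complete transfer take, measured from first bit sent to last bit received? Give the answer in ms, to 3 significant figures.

192 ms

Per-hop transmission t_tx = L/R = 88000/120000000 = 0.733333 ms.
Per-hop propagation t_prop = 4230000/210000000 = 20.1429 ms.
Pipeline fill: first packet needs 3·t_tx to clear all hops; remaining 176 packets each add one t_tx.
Total = (3+177-1)·t_tx + 3·t_prop = 179·0.733333 + 3·20.1429 = 192 ms.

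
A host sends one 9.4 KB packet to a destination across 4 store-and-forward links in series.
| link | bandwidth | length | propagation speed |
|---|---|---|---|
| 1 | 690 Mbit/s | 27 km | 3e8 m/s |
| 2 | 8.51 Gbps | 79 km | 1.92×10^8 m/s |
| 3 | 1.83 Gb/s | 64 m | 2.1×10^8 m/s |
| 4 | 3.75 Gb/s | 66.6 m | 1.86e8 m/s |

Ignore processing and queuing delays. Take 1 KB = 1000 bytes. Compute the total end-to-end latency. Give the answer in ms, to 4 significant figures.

L = 75200 bits.
Transmission delays (L/R per hop): 0.108986, 0.00883666, 0.0410929, 0.0200533 ms; sum = 0.178968 ms.
Propagation delays (d/s per hop): 0.09, 0.411458, 0.000304762, 0.000358065 ms; sum = 0.502121 ms.
End-to-end = 0.6811 ms.

0.6811 ms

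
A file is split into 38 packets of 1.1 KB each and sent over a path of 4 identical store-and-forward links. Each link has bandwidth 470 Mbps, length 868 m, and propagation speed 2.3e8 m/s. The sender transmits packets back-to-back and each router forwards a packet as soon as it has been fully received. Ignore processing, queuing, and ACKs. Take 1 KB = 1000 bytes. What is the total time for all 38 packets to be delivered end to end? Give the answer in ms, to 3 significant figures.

Per-hop transmission t_tx = L/R = 8800/470000000 = 0.0187234 ms.
Per-hop propagation t_prop = 868/2.3e+08 = 0.00377391 ms.
Pipeline fill: first packet needs 4·t_tx to clear all hops; remaining 37 packets each add one t_tx.
Total = (4+38-1)·t_tx + 4·t_prop = 41·0.0187234 + 4·0.00377391 = 0.783 ms.

0.783 ms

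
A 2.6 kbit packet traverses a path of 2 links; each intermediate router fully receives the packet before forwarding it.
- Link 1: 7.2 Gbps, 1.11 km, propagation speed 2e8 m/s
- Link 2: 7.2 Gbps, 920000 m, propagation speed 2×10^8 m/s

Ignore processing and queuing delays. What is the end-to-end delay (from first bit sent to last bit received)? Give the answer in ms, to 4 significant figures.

4.606 ms

L = 2600 bits.
Transmission delay per hop = L/R = 2600/7200000000 = 0.000361111 ms; 2 hops → 0.000722222 ms.
Propagation delays (d/s per hop): 0.00555, 4.6 ms; sum = 4.60555 ms.
End-to-end = 4.606 ms.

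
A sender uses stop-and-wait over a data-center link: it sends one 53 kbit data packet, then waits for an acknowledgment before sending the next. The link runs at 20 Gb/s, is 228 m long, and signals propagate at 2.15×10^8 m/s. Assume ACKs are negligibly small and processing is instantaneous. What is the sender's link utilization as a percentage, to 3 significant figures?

t_tx = L/R = 53000/20000000000 = 2.65e-06 s.
t_prop = 228/215000000 = 1.06047e-06 s; RTT = 2.12093e-06 s.
Cycle = t_tx + RTT = 4.77093e-06 s.
Utilization = t_tx / cycle = 2.65e-06/4.77093e-06 = 55.5 %.

55.5 %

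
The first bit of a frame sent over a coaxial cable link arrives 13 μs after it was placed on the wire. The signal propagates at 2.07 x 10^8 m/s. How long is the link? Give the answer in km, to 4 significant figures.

d = s × t_prop = 2.07e+08 × 1.3e-05 = 2.691 km.

2.691 km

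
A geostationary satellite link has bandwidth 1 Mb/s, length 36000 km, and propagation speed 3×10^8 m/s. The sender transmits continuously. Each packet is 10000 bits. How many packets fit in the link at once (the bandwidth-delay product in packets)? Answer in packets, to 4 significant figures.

Propagation delay = 36000000 / 300000000 = 0.12 s.
BDP = R × t_prop = 1000000 × 0.12 = 120000 bits.
In packets of 10000 bits: 12.00 packets.

12.00 packets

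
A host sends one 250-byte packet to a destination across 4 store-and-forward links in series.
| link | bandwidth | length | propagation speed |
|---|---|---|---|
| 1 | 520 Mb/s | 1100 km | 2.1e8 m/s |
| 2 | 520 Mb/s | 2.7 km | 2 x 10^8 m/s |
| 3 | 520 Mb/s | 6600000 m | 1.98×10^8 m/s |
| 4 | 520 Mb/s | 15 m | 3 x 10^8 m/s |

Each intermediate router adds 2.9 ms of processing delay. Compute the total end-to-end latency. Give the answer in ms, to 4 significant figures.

47.30 ms

L = 250 × 8 = 2000 bits.
Transmission delay per hop = L/R = 2000/520000000 = 0.00384615 ms; 4 hops → 0.0153846 ms.
Propagation delays (d/s per hop): 5.2381, 0.0135, 33.3333, 5e-05 ms; sum = 38.585 ms.
Processing at 3 router(s): 3 × 2.9 ms = 8.7 ms.
End-to-end = 47.30 ms.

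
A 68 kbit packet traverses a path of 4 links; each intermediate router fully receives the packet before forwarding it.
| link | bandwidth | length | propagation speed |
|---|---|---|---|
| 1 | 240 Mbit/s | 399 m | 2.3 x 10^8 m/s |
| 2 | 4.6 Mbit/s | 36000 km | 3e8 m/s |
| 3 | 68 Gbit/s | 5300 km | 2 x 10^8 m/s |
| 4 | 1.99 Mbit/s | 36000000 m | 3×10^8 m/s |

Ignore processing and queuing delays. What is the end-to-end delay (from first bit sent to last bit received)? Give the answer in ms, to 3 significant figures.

L = 68000 bits.
Transmission delays (L/R per hop): 0.283333, 14.7826, 0.001, 34.1709 ms; sum = 49.2378 ms.
Propagation delays (d/s per hop): 0.00173478, 120, 26.5, 120 ms; sum = 266.502 ms.
End-to-end = 316 ms.

316 ms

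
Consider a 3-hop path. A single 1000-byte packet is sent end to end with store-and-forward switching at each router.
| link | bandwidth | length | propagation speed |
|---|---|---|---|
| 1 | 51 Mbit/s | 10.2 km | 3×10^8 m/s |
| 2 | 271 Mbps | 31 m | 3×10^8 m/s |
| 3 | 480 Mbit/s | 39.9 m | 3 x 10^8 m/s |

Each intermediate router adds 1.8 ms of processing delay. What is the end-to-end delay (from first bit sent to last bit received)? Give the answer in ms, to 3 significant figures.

3.84 ms

L = 1000 × 8 = 8000 bits.
Transmission delays (L/R per hop): 0.156863, 0.0295203, 0.0166667 ms; sum = 0.20305 ms.
Propagation delays (d/s per hop): 0.034, 0.000103333, 0.000133 ms; sum = 0.0342363 ms.
Processing at 2 router(s): 2 × 1.8 ms = 3.6 ms.
End-to-end = 3.84 ms.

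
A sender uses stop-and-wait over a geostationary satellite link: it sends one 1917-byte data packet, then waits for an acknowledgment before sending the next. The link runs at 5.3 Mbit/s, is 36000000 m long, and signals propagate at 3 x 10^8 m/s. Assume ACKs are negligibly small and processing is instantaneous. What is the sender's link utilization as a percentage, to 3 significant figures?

t_tx = L/R = 15336/5300000 = 0.00289358 s.
t_prop = 36000000/300000000 = 0.12 s; RTT = 0.24 s.
Cycle = t_tx + RTT = 0.242894 s.
Utilization = t_tx / cycle = 0.00289358/0.242894 = 1.19 %.

1.19 %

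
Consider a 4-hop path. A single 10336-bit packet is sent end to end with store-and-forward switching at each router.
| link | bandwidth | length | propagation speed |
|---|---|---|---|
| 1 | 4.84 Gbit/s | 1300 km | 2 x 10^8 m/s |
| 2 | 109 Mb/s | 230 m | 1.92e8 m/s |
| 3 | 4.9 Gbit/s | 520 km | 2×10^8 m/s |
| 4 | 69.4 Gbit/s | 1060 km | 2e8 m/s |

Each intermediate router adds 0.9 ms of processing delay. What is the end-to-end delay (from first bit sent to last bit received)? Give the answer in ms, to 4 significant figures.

17.20 ms

Transmission delays (L/R per hop): 0.00213554, 0.0948257, 0.00210939, 0.000148934 ms; sum = 0.0992195 ms.
Propagation delays (d/s per hop): 6.5, 0.00119792, 2.6, 5.3 ms; sum = 14.4012 ms.
Processing at 3 router(s): 3 × 0.9 ms = 2.7 ms.
End-to-end = 17.20 ms.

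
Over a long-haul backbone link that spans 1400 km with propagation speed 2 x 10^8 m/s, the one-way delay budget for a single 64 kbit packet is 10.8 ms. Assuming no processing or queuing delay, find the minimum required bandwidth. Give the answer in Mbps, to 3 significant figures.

16.8 Mbps

Propagation delay = 1400000 / 200000000 = 7 ms.
Transmission budget = 10.8 − 7 = 3.8 ms.
R ≥ L / t_tx = 64000 bits / 0.0038 s = 16.8 Mbps.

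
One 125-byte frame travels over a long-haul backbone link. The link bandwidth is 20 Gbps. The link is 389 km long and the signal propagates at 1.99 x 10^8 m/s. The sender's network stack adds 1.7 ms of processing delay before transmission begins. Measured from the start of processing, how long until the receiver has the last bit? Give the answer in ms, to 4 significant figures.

L = 125 × 8 = 1000 bits.
Transmission delay = L/R = 1000 / 20000000000 = 5e-05 ms.
Propagation delay = d/s = 389000 m / 199000000 m/s = 1.95477 ms.
Plus processing delay 1.7 ms = 1.7 ms.
Total = 3.655 ms.

3.655 ms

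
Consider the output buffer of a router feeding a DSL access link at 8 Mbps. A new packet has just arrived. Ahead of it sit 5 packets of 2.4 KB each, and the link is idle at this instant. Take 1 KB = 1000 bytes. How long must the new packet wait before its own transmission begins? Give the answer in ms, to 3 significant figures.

Each queued packet: L/R = 19200/8000000 = 2.4 ms.
5 queued → 12 ms.
Queuing delay = 12.0 ms.

12.0 ms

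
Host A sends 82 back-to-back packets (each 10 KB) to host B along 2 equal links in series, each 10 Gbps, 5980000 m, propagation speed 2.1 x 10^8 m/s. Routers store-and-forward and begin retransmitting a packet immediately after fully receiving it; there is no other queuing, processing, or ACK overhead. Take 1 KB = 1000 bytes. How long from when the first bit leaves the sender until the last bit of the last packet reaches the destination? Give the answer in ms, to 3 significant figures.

Per-hop transmission t_tx = L/R = 80000/10000000000 = 0.008 ms.
Per-hop propagation t_prop = 5980000/210000000 = 28.4762 ms.
Pipeline fill: first packet needs 2·t_tx to clear all hops; remaining 81 packets each add one t_tx.
Total = (2+82-1)·t_tx + 2·t_prop = 83·0.008 + 2·28.4762 = 57.6 ms.

57.6 ms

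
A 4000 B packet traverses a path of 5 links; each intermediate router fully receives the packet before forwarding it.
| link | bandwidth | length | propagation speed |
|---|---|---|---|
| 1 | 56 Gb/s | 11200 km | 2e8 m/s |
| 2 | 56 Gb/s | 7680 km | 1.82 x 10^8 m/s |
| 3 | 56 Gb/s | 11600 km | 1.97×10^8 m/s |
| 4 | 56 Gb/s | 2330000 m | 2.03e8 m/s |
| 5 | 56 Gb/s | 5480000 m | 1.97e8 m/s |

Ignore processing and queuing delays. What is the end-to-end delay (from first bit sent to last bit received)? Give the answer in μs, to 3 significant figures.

196000 μs

L = 4000 × 8 = 32000 bits.
Transmission delay per hop = L/R = 32000/56000000000 = 0.571429 μs; 5 hops → 2.85714 μs.
Propagation delays (d/s per hop): 56000, 42197.8, 58883.2, 11477.8, 27817.3 μs; sum = 196376 μs.
End-to-end = 196000 μs.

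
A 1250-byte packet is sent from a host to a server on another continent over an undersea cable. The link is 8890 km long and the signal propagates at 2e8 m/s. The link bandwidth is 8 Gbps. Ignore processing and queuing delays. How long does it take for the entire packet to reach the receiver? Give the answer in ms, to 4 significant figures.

L = 1250 × 8 = 10000 bits.
Transmission delay = L/R = 10000 / 8000000000 = 0.00125 ms.
Propagation delay = d/s = 8890000 m / 200000000 m/s = 44.45 ms.
Total = 44.45 ms.

44.45 ms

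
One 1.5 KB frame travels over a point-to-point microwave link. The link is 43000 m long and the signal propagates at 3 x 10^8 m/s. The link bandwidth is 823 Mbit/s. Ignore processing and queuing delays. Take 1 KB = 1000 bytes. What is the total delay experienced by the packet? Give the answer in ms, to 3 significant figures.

0.158 ms

L = 12000 bits.
Transmission delay = L/R = 12000 / 823000000 = 0.0145808 ms.
Propagation delay = d/s = 43000 m / 300000000 m/s = 0.143333 ms.
Total = 0.158 ms.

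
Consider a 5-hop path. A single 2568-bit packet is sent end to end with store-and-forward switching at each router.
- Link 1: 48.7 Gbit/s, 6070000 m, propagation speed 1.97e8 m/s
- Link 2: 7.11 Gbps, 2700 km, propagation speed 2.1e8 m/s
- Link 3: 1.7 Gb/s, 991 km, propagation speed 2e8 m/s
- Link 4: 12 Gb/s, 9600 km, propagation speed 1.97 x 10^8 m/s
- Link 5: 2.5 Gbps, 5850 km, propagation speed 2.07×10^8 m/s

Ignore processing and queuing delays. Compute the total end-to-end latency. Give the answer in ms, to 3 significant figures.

Transmission delays (L/R per hop): 5.2731e-05, 0.000361181, 0.00151059, 0.000214, 0.0010272 ms; sum = 0.0031657 ms.
Propagation delays (d/s per hop): 30.8122, 12.8571, 4.955, 48.731, 28.2609 ms; sum = 125.616 ms.
End-to-end = 126 ms.

126 ms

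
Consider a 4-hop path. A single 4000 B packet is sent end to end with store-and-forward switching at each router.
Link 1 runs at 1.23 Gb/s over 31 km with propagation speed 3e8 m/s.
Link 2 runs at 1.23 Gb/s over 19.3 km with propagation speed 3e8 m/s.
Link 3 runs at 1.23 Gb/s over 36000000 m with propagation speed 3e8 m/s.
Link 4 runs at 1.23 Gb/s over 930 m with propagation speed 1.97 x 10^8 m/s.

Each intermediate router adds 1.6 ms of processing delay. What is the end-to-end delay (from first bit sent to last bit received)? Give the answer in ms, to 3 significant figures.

125 ms

L = 4000 × 8 = 32000 bits.
Transmission delay per hop = L/R = 32000/1230000000 = 0.0260163 ms; 4 hops → 0.104065 ms.
Propagation delays (d/s per hop): 0.103333, 0.0643333, 120, 0.00472081 ms; sum = 120.172 ms.
Processing at 3 router(s): 3 × 1.6 ms = 4.8 ms.
End-to-end = 125 ms.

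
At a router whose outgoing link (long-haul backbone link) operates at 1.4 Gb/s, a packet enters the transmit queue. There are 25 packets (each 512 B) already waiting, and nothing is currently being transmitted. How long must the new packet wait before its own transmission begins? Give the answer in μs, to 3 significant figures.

73.1 μs

Each queued packet: L/R = 4096/1400000000 = 2.92571 μs.
25 queued → 73.1429 μs.
Queuing delay = 73.1 μs.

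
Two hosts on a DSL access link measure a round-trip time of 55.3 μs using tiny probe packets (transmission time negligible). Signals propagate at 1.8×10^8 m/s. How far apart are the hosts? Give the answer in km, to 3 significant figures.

One-way propagation = RTT/2 = 27.65 μs.
d = s × t = 180000000 × 2.765e-05 = 4.98 km.

4.98 km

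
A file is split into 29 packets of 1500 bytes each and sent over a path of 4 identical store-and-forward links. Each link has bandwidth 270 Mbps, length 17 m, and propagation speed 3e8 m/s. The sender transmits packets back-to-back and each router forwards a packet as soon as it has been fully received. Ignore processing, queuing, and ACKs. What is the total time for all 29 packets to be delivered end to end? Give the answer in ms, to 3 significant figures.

1.42 ms

Per-hop transmission t_tx = L/R = 12000/270000000 = 0.0444444 ms.
Per-hop propagation t_prop = 17/300000000 = 5.66667e-05 ms.
Pipeline fill: first packet needs 4·t_tx to clear all hops; remaining 28 packets each add one t_tx.
Total = (4+29-1)·t_tx + 4·t_prop = 32·0.0444444 + 4·5.66667e-05 = 1.42 ms.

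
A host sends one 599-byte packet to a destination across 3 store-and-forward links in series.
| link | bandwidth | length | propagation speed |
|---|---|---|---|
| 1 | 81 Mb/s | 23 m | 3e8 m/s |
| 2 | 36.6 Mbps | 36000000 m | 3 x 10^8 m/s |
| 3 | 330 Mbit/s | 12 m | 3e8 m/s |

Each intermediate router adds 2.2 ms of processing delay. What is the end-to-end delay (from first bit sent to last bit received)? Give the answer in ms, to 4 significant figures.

L = 599 × 8 = 4792 bits.
Transmission delays (L/R per hop): 0.0591605, 0.130929, 0.0145212 ms; sum = 0.204611 ms.
Propagation delays (d/s per hop): 7.66667e-05, 120, 4e-05 ms; sum = 120 ms.
Processing at 2 router(s): 2 × 2.2 ms = 4.4 ms.
End-to-end = 124.6 ms.

124.6 ms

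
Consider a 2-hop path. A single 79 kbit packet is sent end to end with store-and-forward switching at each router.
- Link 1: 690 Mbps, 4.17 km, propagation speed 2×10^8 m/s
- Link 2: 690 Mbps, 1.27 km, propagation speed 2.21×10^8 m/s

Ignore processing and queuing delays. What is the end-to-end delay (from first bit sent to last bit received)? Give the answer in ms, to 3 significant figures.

L = 79000 bits.
Transmission delay per hop = L/R = 79000/690000000 = 0.114493 ms; 2 hops → 0.228986 ms.
Propagation delays (d/s per hop): 0.02085, 0.00574661 ms; sum = 0.0265966 ms.
End-to-end = 0.256 ms.

0.256 ms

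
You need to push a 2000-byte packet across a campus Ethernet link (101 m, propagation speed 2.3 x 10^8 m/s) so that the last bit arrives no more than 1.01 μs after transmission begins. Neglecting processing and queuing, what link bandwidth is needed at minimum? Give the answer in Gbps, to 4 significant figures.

28.03 Gbps

L = 16000 bits.
Propagation delay = 101 / 2.3e+08 = 0.43913 μs.
Transmission budget = 1.01 − 0.43913 = 0.57087 μs.
R ≥ L / t_tx = 16000 bits / 5.7087e-07 s = 28.03 Gbps.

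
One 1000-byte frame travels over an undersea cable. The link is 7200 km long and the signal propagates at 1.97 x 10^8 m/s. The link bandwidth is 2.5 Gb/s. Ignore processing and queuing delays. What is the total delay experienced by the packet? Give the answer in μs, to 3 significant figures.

36600 μs

L = 1000 × 8 = 8000 bits.
Transmission delay = L/R = 8000 / 2500000000 = 3.2 μs.
Propagation delay = d/s = 7200000 m / 197000000 m/s = 36548.2 μs.
Total = 36600 μs.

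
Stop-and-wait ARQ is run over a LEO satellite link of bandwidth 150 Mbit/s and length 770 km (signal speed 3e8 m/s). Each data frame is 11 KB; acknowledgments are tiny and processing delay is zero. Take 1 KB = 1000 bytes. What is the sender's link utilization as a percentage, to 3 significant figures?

10.3 %

t_tx = L/R = 88000/150000000 = 0.000586667 s.
t_prop = 770000/300000000 = 0.00256667 s; RTT = 0.00513333 s.
Cycle = t_tx + RTT = 0.00572 s.
Utilization = t_tx / cycle = 0.000586667/0.00572 = 10.3 %.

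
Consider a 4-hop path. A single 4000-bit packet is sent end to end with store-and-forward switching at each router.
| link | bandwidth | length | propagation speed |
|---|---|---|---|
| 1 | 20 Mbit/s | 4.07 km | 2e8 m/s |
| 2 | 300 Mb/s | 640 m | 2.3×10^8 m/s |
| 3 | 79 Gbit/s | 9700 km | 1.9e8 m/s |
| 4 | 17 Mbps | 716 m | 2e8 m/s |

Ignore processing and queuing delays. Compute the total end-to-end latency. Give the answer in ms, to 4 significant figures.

51.53 ms

Transmission delays (L/R per hop): 0.2, 0.0133333, 5.06329e-05, 0.235294 ms; sum = 0.448678 ms.
Propagation delays (d/s per hop): 0.02035, 0.00278261, 51.0526, 0.00358 ms; sum = 51.0793 ms.
End-to-end = 51.53 ms.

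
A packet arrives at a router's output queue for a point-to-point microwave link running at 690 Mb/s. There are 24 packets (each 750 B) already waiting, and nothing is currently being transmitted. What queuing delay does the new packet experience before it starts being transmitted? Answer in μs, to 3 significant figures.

Each queued packet: L/R = 6000/690000000 = 8.69565 μs.
24 queued → 208.696 μs.
Queuing delay = 209 μs.

209 μs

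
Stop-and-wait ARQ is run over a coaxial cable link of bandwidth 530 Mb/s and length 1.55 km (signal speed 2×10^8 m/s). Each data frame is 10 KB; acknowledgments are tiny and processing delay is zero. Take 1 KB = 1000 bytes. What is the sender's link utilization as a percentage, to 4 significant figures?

t_tx = L/R = 80000/530000000 = 0.000150943 s.
t_prop = 1550/200000000 = 7.75e-06 s; RTT = 1.55e-05 s.
Cycle = t_tx + RTT = 0.000166443 s.
Utilization = t_tx / cycle = 0.000150943/0.000166443 = 90.69 %.

90.69 %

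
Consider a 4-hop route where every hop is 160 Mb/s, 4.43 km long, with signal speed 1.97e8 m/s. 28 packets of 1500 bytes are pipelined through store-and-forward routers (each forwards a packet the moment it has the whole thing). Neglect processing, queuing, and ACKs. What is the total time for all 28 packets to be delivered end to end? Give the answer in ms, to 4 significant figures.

Per-hop transmission t_tx = L/R = 12000/160000000 = 0.075 ms.
Per-hop propagation t_prop = 4430/197000000 = 0.0224873 ms.
Pipeline fill: first packet needs 4·t_tx to clear all hops; remaining 27 packets each add one t_tx.
Total = (4+28-1)·t_tx + 4·t_prop = 31·0.075 + 4·0.0224873 = 2.415 ms.

2.415 ms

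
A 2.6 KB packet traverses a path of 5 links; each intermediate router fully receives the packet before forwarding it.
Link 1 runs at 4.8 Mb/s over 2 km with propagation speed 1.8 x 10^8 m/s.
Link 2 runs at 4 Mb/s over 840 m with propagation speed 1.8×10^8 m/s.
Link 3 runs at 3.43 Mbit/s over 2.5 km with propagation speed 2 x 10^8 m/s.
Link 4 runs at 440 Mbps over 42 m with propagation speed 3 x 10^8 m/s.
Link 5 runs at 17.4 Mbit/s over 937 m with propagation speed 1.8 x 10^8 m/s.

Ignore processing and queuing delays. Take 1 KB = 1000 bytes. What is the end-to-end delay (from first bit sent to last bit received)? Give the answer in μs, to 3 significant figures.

L = 20800 bits.
Transmission delays (L/R per hop): 4333.33, 5200, 6064.14, 47.2727, 1195.4 μs; sum = 16840.1 μs.
Propagation delays (d/s per hop): 11.1111, 4.66667, 12.5, 0.14, 5.20556 μs; sum = 33.6233 μs.
End-to-end = 16900 μs.

16900 μs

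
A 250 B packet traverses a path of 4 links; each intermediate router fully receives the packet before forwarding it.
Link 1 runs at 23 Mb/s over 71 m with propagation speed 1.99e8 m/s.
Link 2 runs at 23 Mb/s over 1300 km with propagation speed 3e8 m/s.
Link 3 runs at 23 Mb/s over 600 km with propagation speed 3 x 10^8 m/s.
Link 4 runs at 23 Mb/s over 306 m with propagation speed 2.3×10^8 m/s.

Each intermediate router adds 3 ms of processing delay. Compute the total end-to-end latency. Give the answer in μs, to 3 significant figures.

15700 μs

L = 250 × 8 = 2000 bits.
Transmission delay per hop = L/R = 2000/23000000 = 86.9565 μs; 4 hops → 347.826 μs.
Propagation delays (d/s per hop): 0.356784, 4333.33, 2000, 1.33043 μs; sum = 6335.02 μs.
Processing at 3 router(s): 3 × 3 ms = 9000 μs.
End-to-end = 15700 μs.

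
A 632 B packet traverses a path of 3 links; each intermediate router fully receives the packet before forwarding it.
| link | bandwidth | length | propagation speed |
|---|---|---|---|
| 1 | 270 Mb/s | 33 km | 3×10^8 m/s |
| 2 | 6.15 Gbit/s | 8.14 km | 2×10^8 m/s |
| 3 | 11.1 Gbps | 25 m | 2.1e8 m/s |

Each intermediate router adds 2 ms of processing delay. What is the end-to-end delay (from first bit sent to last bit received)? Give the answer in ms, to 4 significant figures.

L = 632 × 8 = 5056 bits.
Transmission delays (L/R per hop): 0.0187259, 0.000822114, 0.000455495 ms; sum = 0.0200035 ms.
Propagation delays (d/s per hop): 0.11, 0.0407, 0.000119048 ms; sum = 0.150819 ms.
Processing at 2 router(s): 2 × 2 ms = 4 ms.
End-to-end = 4.171 ms.

4.171 ms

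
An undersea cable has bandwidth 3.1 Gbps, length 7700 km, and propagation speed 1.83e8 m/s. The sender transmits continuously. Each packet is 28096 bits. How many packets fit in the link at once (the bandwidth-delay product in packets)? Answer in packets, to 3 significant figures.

4640 packets

Propagation delay = 7700000 / 183000000 = 0.0420765 s.
BDP = R × t_prop = 3100000000 × 0.0420765 = 130437000 bits.
In packets of 28096 bits: 4640 packets.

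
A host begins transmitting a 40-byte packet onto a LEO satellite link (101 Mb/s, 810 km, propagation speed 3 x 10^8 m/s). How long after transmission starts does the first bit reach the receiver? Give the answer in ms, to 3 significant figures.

2.70 ms

First bit experiences only propagation delay: d/s = 810000/300000000 = 2.70 ms.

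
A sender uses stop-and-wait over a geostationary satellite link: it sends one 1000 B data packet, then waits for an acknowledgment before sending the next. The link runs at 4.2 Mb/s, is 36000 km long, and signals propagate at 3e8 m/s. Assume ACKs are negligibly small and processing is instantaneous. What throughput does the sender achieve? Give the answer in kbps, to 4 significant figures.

33.07 kbps

t_tx = L/R = 8000/4200000 = 0.00190476 s.
t_prop = 36000000/300000000 = 0.12 s; RTT = 0.24 s.
Cycle = t_tx + RTT = 0.241905 s.
Throughput = L / cycle = 8000 / 0.241905 = 33.07 kbps.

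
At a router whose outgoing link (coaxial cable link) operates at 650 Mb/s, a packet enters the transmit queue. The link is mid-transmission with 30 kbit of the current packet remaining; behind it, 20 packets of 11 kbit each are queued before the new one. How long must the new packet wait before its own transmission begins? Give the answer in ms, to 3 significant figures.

Each queued packet: L/R = 11000/650000000 = 0.0169231 ms.
20 queued → 0.338462 ms.
Plus remaining 30000 bits of current packet: 0.0461538 ms.
Queuing delay = 0.385 ms.

0.385 ms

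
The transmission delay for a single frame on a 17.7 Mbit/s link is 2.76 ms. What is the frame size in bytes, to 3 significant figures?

L = R × t_tx = 17700000 b/s × 0.00276 s = 48852 bits.
In bytes: 48852 / 8 = 6110 bytes.

6110 bytes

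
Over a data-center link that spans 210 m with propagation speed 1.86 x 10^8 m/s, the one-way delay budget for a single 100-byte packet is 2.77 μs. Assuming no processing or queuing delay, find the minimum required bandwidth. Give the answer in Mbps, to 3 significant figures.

488 Mbps

L = 800 bits.
Propagation delay = 210 / 186000000 = 1.12903 μs.
Transmission budget = 2.77 − 1.12903 = 1.64097 μs.
R ≥ L / t_tx = 800 bits / 1.64097e-06 s = 488 Mbps.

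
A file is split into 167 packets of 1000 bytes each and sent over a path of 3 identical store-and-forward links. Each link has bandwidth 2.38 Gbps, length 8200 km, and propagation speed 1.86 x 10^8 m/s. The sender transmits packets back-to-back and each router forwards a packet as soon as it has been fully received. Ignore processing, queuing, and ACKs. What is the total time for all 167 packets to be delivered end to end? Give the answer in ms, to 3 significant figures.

133 ms

Per-hop transmission t_tx = L/R = 8000/2380000000 = 0.00336134 ms.
Per-hop propagation t_prop = 8200000/186000000 = 44.086 ms.
Pipeline fill: first packet needs 3·t_tx to clear all hops; remaining 166 packets each add one t_tx.
Total = (3+167-1)·t_tx + 3·t_prop = 169·0.00336134 + 3·44.086 = 133 ms.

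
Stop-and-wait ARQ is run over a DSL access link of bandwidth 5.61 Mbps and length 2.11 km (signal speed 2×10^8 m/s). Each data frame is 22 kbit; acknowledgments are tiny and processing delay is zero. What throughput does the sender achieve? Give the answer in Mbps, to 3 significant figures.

5.58 Mbps

t_tx = L/R = 22000/5610000 = 0.00392157 s.
t_prop = 2110/200000000 = 1.055e-05 s; RTT = 2.11e-05 s.
Cycle = t_tx + RTT = 0.00394267 s.
Throughput = L / cycle = 22000 / 0.00394267 = 5.58 Mbps.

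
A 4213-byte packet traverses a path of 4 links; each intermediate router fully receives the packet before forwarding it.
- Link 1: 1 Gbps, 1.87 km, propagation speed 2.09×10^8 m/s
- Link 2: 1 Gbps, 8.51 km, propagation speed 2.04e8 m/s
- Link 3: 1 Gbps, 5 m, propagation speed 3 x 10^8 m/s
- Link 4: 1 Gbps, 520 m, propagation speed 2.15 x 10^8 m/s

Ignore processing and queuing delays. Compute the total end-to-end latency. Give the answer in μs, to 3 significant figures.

188 μs

L = 4213 × 8 = 33704 bits.
Transmission delay per hop = L/R = 33704/1000000000 = 33.704 μs; 4 hops → 134.816 μs.
Propagation delays (d/s per hop): 8.94737, 41.7157, 0.0166667, 2.4186 μs; sum = 53.0983 μs.
End-to-end = 188 μs.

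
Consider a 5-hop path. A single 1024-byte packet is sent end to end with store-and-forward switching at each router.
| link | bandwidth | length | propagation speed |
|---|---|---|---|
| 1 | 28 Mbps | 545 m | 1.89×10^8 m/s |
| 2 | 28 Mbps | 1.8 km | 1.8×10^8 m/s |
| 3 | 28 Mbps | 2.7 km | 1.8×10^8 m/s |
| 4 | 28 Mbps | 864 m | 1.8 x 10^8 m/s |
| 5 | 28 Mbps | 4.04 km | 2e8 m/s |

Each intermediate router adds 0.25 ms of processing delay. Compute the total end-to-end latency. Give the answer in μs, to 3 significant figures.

L = 1024 × 8 = 8192 bits.
Transmission delay per hop = L/R = 8192/28000000 = 292.571 μs; 5 hops → 1462.86 μs.
Propagation delays (d/s per hop): 2.8836, 10, 15, 4.8, 20.2 μs; sum = 52.8836 μs.
Processing at 4 router(s): 4 × 0.25 ms = 1000 μs.
End-to-end = 2520 μs.

2520 μs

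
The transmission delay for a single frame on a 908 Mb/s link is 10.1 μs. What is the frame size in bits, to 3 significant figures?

9170 bits

L = R × t_tx = 908000000 b/s × 1.01e-05 s = 9170.8 bits.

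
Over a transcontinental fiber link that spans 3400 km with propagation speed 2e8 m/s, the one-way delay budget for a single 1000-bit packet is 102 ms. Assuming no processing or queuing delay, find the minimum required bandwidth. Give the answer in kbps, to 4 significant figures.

11.76 kbps

Propagation delay = 3400000 / 200000000 = 17 ms.
Transmission budget = 102 − 17 = 85 ms.
R ≥ L / t_tx = 1000 bits / 0.085 s = 11.76 kbps.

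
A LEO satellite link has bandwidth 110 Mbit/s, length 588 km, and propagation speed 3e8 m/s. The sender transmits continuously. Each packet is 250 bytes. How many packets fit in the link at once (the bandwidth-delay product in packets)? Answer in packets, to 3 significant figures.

108 packets

Propagation delay = 588000 / 300000000 = 0.00196 s.
BDP = R × t_prop = 110000000 × 0.00196 = 215600 bits.
In packets of 2000 bits: 108 packets.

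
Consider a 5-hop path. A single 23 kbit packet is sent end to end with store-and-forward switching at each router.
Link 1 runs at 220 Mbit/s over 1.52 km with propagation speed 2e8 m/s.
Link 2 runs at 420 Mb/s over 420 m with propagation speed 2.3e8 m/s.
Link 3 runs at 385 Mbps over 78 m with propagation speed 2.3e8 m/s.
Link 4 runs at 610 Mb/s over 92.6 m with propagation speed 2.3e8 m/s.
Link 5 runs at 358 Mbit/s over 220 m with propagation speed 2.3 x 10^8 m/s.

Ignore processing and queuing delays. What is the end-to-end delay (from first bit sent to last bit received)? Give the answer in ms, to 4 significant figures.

L = 23000 bits.
Transmission delays (L/R per hop): 0.104545, 0.0547619, 0.0597403, 0.0377049, 0.0642458 ms; sum = 0.320998 ms.
Propagation delays (d/s per hop): 0.0076, 0.00182609, 0.00033913, 0.000402609, 0.000956522 ms; sum = 0.0111243 ms.
End-to-end = 0.3321 ms.

0.3321 ms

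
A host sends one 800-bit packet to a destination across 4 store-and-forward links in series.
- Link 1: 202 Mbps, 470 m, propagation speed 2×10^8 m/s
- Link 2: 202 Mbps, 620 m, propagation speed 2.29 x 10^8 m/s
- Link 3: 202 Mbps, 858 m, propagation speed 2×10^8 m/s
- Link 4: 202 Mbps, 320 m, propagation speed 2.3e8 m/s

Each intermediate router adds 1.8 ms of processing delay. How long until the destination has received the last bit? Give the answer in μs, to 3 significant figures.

Transmission delay per hop = L/R = 800/202000000 = 3.9604 μs; 4 hops → 15.8416 μs.
Propagation delays (d/s per hop): 2.35, 2.70742, 4.29, 1.3913 μs; sum = 10.7387 μs.
Processing at 3 router(s): 3 × 1.8 ms = 5400 μs.
End-to-end = 5430 μs.

5430 μs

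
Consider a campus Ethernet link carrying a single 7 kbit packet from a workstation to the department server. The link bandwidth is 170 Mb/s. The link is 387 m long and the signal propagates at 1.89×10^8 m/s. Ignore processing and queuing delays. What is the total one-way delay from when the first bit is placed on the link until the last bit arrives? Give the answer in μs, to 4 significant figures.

43.22 μs

L = 7000 bits.
Transmission delay = L/R = 7000 / 170000000 = 41.1765 μs.
Propagation delay = d/s = 387 m / 189000000 m/s = 2.04762 μs.
Total = 43.22 μs.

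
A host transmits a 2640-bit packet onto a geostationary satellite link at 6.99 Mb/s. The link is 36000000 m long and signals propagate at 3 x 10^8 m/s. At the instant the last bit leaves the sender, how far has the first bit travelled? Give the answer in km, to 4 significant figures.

113.3 km

t_tx = L/R = 2640/6990000 = 0.000377682 s.
Distance = s × t_tx = 300000000 × 0.000377682 = 113.3 km.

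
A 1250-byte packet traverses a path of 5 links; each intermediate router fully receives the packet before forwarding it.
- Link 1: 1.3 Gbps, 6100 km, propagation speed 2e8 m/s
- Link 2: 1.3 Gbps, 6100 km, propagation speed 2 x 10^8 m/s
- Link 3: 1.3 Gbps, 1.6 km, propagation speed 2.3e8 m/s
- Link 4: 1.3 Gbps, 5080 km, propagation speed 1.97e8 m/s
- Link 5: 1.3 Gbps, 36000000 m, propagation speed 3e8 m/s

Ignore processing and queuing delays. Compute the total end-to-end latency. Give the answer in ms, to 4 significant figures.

L = 1250 × 8 = 10000 bits.
Transmission delay per hop = L/R = 10000/1300000000 = 0.00769231 ms; 5 hops → 0.0384615 ms.
Propagation delays (d/s per hop): 30.5, 30.5, 0.00695652, 25.7868, 120 ms; sum = 206.794 ms.
End-to-end = 206.8 ms.

206.8 ms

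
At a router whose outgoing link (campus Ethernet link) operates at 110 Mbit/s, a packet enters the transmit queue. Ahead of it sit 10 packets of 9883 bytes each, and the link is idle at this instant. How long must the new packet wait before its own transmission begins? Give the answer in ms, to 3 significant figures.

7.19 ms

Each queued packet: L/R = 79064/110000000 = 0.718764 ms.
10 queued → 7.18764 ms.
Queuing delay = 7.19 ms.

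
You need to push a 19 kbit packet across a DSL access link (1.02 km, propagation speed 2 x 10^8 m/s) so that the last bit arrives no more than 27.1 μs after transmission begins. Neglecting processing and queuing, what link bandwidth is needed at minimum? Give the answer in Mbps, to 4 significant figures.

Propagation delay = 1020 / 200000000 = 5.1 μs.
Transmission budget = 27.1 − 5.1 = 22 μs.
R ≥ L / t_tx = 19000 bits / 2.2e-05 s = 863.6 Mbps.

863.6 Mbps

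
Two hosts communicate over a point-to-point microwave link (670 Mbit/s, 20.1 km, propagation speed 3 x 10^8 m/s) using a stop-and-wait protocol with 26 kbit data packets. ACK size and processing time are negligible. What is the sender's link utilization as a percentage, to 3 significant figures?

22.5 %

t_tx = L/R = 26000/670000000 = 3.8806e-05 s.
t_prop = 20100/300000000 = 6.7e-05 s; RTT = 0.000134 s.
Cycle = t_tx + RTT = 0.000172806 s.
Utilization = t_tx / cycle = 3.8806e-05/0.000172806 = 22.5 %.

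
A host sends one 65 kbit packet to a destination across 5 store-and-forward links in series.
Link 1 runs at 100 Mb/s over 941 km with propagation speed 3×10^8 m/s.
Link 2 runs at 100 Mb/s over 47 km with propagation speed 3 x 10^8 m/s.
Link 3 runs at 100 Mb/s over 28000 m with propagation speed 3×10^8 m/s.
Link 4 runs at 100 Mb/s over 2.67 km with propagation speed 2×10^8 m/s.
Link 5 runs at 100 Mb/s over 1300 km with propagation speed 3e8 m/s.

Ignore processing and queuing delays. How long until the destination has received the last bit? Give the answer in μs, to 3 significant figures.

11000 μs

L = 65000 bits.
Transmission delay per hop = L/R = 65000/100000000 = 650 μs; 5 hops → 3250 μs.
Propagation delays (d/s per hop): 3136.67, 156.667, 93.3333, 13.35, 4333.33 μs; sum = 7733.35 μs.
End-to-end = 11000 μs.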